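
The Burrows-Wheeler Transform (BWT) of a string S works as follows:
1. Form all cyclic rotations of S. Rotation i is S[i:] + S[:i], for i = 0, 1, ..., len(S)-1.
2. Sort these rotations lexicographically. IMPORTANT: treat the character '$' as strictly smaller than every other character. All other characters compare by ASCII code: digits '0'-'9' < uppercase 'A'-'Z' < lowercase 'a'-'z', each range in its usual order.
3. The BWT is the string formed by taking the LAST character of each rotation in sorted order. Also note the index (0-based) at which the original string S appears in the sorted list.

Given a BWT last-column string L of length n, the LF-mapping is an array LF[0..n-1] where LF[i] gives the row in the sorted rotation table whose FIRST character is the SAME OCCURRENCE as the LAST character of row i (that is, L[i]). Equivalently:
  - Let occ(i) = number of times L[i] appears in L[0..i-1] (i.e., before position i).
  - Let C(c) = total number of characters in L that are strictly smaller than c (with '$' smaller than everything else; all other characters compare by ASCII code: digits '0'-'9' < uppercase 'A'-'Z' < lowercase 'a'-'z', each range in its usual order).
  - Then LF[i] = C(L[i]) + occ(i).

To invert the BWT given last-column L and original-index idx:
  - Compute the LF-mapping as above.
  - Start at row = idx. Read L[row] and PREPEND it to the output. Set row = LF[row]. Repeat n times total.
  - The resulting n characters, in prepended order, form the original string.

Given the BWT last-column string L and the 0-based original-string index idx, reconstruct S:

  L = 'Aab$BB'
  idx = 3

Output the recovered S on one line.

LF mapping: 1 4 5 0 2 3
Walk LF starting at row 3, prepending L[row]:
  step 1: row=3, L[3]='$', prepend. Next row=LF[3]=0
  step 2: row=0, L[0]='A', prepend. Next row=LF[0]=1
  step 3: row=1, L[1]='a', prepend. Next row=LF[1]=4
  step 4: row=4, L[4]='B', prepend. Next row=LF[4]=2
  step 5: row=2, L[2]='b', prepend. Next row=LF[2]=5
  step 6: row=5, L[5]='B', prepend. Next row=LF[5]=3
Reversed output: BbBaA$

Answer: BbBaA$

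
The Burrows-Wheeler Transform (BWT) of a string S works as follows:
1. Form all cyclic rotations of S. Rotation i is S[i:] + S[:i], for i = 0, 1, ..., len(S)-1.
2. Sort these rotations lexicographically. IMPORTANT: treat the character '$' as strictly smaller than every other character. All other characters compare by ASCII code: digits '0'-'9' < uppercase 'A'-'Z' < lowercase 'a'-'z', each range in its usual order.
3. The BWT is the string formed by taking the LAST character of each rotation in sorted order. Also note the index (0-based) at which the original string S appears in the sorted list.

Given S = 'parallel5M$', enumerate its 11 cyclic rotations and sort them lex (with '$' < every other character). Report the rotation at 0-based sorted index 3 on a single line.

All 11 rotations (rotation i = S[i:]+S[:i]):
  rot[0] = parallel5M$
  rot[1] = arallel5M$p
  rot[2] = rallel5M$pa
  rot[3] = allel5M$par
  rot[4] = llel5M$para
  rot[5] = lel5M$paral
  rot[6] = el5M$parall
  rot[7] = l5M$paralle
  rot[8] = 5M$parallel
  rot[9] = M$parallel5
  rot[10] = $parallel5M
Sorted (with $ < everything):
  sorted[0] = $parallel5M
  sorted[1] = 5M$parallel
  sorted[2] = M$parallel5
  sorted[3] = allel5M$par
  sorted[4] = arallel5M$p
  sorted[5] = el5M$parall
  sorted[6] = l5M$paralle
  sorted[7] = lel5M$paral
  sorted[8] = llel5M$para
  sorted[9] = parallel5M$
  sorted[10] = rallel5M$pa
sorted[3] = allel5M$par

Answer: allel5M$par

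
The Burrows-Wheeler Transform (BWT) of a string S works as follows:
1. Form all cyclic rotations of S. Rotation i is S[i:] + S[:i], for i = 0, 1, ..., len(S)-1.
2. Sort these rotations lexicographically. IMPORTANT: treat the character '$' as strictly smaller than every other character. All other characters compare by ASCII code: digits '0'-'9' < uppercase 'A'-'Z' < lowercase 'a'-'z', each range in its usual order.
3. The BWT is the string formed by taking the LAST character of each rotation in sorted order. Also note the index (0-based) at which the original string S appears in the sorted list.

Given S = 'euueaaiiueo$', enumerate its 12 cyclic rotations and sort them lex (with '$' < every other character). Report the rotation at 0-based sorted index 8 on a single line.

All 12 rotations (rotation i = S[i:]+S[:i]):
  rot[0] = euueaaiiueo$
  rot[1] = uueaaiiueo$e
  rot[2] = ueaaiiueo$eu
  rot[3] = eaaiiueo$euu
  rot[4] = aaiiueo$euue
  rot[5] = aiiueo$euuea
  rot[6] = iiueo$euueaa
  rot[7] = iueo$euueaai
  rot[8] = ueo$euueaaii
  rot[9] = eo$euueaaiiu
  rot[10] = o$euueaaiiue
  rot[11] = $euueaaiiueo
Sorted (with $ < everything):
  sorted[0] = $euueaaiiueo
  sorted[1] = aaiiueo$euue
  sorted[2] = aiiueo$euuea
  sorted[3] = eaaiiueo$euu
  sorted[4] = eo$euueaaiiu
  sorted[5] = euueaaiiueo$
  sorted[6] = iiueo$euueaa
  sorted[7] = iueo$euueaai
  sorted[8] = o$euueaaiiue
  sorted[9] = ueaaiiueo$eu
  sorted[10] = ueo$euueaaii
  sorted[11] = uueaaiiueo$e
sorted[8] = o$euueaaiiue

Answer: o$euueaaiiue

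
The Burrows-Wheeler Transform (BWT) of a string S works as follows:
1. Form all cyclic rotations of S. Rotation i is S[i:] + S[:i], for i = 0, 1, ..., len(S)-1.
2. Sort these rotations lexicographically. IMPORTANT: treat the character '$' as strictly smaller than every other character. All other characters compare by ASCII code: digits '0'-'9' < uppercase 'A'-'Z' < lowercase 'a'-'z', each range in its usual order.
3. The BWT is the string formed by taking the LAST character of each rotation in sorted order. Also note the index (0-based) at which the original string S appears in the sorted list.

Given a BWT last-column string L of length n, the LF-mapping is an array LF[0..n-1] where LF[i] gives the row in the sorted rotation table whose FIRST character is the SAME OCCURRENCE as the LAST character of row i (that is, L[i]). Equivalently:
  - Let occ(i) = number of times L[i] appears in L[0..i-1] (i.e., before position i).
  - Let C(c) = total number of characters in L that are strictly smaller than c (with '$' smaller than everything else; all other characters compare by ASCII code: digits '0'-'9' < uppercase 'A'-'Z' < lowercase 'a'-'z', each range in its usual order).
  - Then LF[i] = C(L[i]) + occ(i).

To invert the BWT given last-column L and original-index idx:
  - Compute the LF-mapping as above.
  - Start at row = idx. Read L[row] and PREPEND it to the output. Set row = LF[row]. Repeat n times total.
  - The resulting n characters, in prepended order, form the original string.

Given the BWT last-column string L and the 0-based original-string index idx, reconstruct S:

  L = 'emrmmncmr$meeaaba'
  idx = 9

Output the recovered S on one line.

LF mapping: 6 9 15 10 11 14 5 12 16 0 13 7 8 1 2 4 3
Walk LF starting at row 9, prepending L[row]:
  step 1: row=9, L[9]='$', prepend. Next row=LF[9]=0
  step 2: row=0, L[0]='e', prepend. Next row=LF[0]=6
  step 3: row=6, L[6]='c', prepend. Next row=LF[6]=5
  step 4: row=5, L[5]='n', prepend. Next row=LF[5]=14
  step 5: row=14, L[14]='a', prepend. Next row=LF[14]=2
  step 6: row=2, L[2]='r', prepend. Next row=LF[2]=15
  step 7: row=15, L[15]='b', prepend. Next row=LF[15]=4
  step 8: row=4, L[4]='m', prepend. Next row=LF[4]=11
  step 9: row=11, L[11]='e', prepend. Next row=LF[11]=7
  step 10: row=7, L[7]='m', prepend. Next row=LF[7]=12
  step 11: row=12, L[12]='e', prepend. Next row=LF[12]=8
  step 12: row=8, L[8]='r', prepend. Next row=LF[8]=16
  step 13: row=16, L[16]='a', prepend. Next row=LF[16]=3
  step 14: row=3, L[3]='m', prepend. Next row=LF[3]=10
  step 15: row=10, L[10]='m', prepend. Next row=LF[10]=13
  step 16: row=13, L[13]='a', prepend. Next row=LF[13]=1
  step 17: row=1, L[1]='m', prepend. Next row=LF[1]=9
Reversed output: mammaremembrance$

Answer: mammaremembrance$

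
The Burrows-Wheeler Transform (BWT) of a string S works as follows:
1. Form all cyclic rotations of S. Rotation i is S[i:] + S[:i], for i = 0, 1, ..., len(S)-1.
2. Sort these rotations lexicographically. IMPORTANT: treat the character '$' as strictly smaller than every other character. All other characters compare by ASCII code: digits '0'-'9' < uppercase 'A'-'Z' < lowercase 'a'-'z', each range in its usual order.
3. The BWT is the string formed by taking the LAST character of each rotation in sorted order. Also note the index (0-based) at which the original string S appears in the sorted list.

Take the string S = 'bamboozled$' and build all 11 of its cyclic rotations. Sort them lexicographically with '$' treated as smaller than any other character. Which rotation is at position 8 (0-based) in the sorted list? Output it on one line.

All 11 rotations (rotation i = S[i:]+S[:i]):
  rot[0] = bamboozled$
  rot[1] = amboozled$b
  rot[2] = mboozled$ba
  rot[3] = boozled$bam
  rot[4] = oozled$bamb
  rot[5] = ozled$bambo
  rot[6] = zled$bamboo
  rot[7] = led$bambooz
  rot[8] = ed$bamboozl
  rot[9] = d$bamboozle
  rot[10] = $bamboozled
Sorted (with $ < everything):
  sorted[0] = $bamboozled
  sorted[1] = amboozled$b
  sorted[2] = bamboozled$
  sorted[3] = boozled$bam
  sorted[4] = d$bamboozle
  sorted[5] = ed$bamboozl
  sorted[6] = led$bambooz
  sorted[7] = mboozled$ba
  sorted[8] = oozled$bamb
  sorted[9] = ozled$bambo
  sorted[10] = zled$bamboo
sorted[8] = oozled$bamb

Answer: oozled$bamb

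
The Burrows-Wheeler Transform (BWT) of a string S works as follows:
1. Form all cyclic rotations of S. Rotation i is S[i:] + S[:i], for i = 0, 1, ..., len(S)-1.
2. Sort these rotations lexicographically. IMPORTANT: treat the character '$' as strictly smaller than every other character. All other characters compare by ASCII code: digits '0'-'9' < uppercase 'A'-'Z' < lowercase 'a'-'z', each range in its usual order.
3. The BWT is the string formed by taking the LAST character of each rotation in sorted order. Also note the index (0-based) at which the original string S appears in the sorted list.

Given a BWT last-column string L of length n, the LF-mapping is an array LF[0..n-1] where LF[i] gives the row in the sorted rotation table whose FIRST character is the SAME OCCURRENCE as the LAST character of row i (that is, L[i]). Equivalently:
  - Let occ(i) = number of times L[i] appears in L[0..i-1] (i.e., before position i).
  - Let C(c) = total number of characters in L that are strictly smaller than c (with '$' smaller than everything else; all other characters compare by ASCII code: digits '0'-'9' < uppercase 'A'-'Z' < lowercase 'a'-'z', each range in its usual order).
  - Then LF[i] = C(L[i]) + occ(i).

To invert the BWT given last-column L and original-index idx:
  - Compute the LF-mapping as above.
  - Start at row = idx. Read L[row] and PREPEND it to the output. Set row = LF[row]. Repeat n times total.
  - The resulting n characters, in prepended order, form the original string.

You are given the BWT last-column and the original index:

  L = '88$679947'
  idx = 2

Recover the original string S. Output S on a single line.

LF mapping: 5 6 0 2 3 7 8 1 4
Walk LF starting at row 2, prepending L[row]:
  step 1: row=2, L[2]='$', prepend. Next row=LF[2]=0
  step 2: row=0, L[0]='8', prepend. Next row=LF[0]=5
  step 3: row=5, L[5]='9', prepend. Next row=LF[5]=7
  step 4: row=7, L[7]='4', prepend. Next row=LF[7]=1
  step 5: row=1, L[1]='8', prepend. Next row=LF[1]=6
  step 6: row=6, L[6]='9', prepend. Next row=LF[6]=8
  step 7: row=8, L[8]='7', prepend. Next row=LF[8]=4
  step 8: row=4, L[4]='7', prepend. Next row=LF[4]=3
  step 9: row=3, L[3]='6', prepend. Next row=LF[3]=2
Reversed output: 67798498$

Answer: 67798498$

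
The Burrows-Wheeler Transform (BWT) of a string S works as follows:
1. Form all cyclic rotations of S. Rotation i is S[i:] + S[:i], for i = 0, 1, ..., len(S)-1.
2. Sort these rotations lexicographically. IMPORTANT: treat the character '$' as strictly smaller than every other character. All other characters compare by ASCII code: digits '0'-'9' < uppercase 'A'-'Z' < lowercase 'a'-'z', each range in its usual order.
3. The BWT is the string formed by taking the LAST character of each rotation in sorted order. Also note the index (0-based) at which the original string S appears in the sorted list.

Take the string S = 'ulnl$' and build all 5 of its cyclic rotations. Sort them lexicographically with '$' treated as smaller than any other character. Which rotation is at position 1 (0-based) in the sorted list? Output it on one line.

All 5 rotations (rotation i = S[i:]+S[:i]):
  rot[0] = ulnl$
  rot[1] = lnl$u
  rot[2] = nl$ul
  rot[3] = l$uln
  rot[4] = $ulnl
Sorted (with $ < everything):
  sorted[0] = $ulnl
  sorted[1] = l$uln
  sorted[2] = lnl$u
  sorted[3] = nl$ul
  sorted[4] = ulnl$
sorted[1] = l$uln

Answer: l$uln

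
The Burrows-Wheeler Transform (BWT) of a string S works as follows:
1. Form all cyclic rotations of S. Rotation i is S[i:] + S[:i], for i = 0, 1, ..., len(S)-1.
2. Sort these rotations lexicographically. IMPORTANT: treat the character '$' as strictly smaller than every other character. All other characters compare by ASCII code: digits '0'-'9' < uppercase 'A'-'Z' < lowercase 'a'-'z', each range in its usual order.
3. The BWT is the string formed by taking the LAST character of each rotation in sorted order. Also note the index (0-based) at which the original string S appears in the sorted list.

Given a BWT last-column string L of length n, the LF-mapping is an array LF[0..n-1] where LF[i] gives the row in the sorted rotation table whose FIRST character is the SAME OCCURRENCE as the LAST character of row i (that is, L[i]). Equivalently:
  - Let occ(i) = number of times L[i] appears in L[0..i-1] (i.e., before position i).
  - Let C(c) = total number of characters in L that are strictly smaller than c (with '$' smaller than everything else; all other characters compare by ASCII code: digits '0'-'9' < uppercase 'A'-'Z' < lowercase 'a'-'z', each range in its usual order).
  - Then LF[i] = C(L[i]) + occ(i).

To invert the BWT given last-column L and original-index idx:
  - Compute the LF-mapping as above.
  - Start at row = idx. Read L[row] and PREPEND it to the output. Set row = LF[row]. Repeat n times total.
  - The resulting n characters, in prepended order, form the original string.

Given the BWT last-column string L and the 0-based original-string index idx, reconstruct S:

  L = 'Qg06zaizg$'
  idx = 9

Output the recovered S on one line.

Answer: zigzag06Q$

Derivation:
LF mapping: 3 5 1 2 8 4 7 9 6 0
Walk LF starting at row 9, prepending L[row]:
  step 1: row=9, L[9]='$', prepend. Next row=LF[9]=0
  step 2: row=0, L[0]='Q', prepend. Next row=LF[0]=3
  step 3: row=3, L[3]='6', prepend. Next row=LF[3]=2
  step 4: row=2, L[2]='0', prepend. Next row=LF[2]=1
  step 5: row=1, L[1]='g', prepend. Next row=LF[1]=5
  step 6: row=5, L[5]='a', prepend. Next row=LF[5]=4
  step 7: row=4, L[4]='z', prepend. Next row=LF[4]=8
  step 8: row=8, L[8]='g', prepend. Next row=LF[8]=6
  step 9: row=6, L[6]='i', prepend. Next row=LF[6]=7
  step 10: row=7, L[7]='z', prepend. Next row=LF[7]=9
Reversed output: zigzag06Q$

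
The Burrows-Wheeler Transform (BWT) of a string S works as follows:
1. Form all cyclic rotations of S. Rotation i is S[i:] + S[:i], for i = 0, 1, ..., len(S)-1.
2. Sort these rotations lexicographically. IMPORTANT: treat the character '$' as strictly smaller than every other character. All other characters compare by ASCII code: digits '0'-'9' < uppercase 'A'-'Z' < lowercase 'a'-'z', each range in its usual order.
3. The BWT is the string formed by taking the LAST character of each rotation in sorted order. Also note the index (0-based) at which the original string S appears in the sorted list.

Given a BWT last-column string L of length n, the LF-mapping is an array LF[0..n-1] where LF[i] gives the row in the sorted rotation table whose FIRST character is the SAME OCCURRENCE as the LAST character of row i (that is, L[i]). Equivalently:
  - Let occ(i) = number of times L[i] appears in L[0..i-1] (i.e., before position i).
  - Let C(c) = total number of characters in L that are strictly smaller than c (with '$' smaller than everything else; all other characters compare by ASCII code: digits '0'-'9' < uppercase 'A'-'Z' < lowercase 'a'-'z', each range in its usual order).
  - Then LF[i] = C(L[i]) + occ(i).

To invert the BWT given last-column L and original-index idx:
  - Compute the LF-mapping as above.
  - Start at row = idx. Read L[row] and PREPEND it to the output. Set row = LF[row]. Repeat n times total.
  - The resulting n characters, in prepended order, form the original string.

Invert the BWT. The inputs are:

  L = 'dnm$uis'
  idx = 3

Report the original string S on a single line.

Answer: misund$

Derivation:
LF mapping: 1 4 3 0 6 2 5
Walk LF starting at row 3, prepending L[row]:
  step 1: row=3, L[3]='$', prepend. Next row=LF[3]=0
  step 2: row=0, L[0]='d', prepend. Next row=LF[0]=1
  step 3: row=1, L[1]='n', prepend. Next row=LF[1]=4
  step 4: row=4, L[4]='u', prepend. Next row=LF[4]=6
  step 5: row=6, L[6]='s', prepend. Next row=LF[6]=5
  step 6: row=5, L[5]='i', prepend. Next row=LF[5]=2
  step 7: row=2, L[2]='m', prepend. Next row=LF[2]=3
Reversed output: misund$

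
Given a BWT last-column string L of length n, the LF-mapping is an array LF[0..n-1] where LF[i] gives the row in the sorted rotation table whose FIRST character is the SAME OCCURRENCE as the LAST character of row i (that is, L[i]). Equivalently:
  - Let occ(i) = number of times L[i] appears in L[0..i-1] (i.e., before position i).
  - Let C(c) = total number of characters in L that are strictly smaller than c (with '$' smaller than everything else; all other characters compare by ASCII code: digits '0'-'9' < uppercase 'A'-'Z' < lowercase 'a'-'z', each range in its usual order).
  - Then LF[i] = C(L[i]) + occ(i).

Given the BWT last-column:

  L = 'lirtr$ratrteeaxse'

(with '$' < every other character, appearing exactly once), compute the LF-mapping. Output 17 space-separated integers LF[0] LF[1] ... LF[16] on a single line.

Char counts: '$':1, 'a':2, 'e':3, 'i':1, 'l':1, 'r':4, 's':1, 't':3, 'x':1
C (first-col start): C('$')=0, C('a')=1, C('e')=3, C('i')=6, C('l')=7, C('r')=8, C('s')=12, C('t')=13, C('x')=16
L[0]='l': occ=0, LF[0]=C('l')+0=7+0=7
L[1]='i': occ=0, LF[1]=C('i')+0=6+0=6
L[2]='r': occ=0, LF[2]=C('r')+0=8+0=8
L[3]='t': occ=0, LF[3]=C('t')+0=13+0=13
L[4]='r': occ=1, LF[4]=C('r')+1=8+1=9
L[5]='$': occ=0, LF[5]=C('$')+0=0+0=0
L[6]='r': occ=2, LF[6]=C('r')+2=8+2=10
L[7]='a': occ=0, LF[7]=C('a')+0=1+0=1
L[8]='t': occ=1, LF[8]=C('t')+1=13+1=14
L[9]='r': occ=3, LF[9]=C('r')+3=8+3=11
L[10]='t': occ=2, LF[10]=C('t')+2=13+2=15
L[11]='e': occ=0, LF[11]=C('e')+0=3+0=3
L[12]='e': occ=1, LF[12]=C('e')+1=3+1=4
L[13]='a': occ=1, LF[13]=C('a')+1=1+1=2
L[14]='x': occ=0, LF[14]=C('x')+0=16+0=16
L[15]='s': occ=0, LF[15]=C('s')+0=12+0=12
L[16]='e': occ=2, LF[16]=C('e')+2=3+2=5

Answer: 7 6 8 13 9 0 10 1 14 11 15 3 4 2 16 12 5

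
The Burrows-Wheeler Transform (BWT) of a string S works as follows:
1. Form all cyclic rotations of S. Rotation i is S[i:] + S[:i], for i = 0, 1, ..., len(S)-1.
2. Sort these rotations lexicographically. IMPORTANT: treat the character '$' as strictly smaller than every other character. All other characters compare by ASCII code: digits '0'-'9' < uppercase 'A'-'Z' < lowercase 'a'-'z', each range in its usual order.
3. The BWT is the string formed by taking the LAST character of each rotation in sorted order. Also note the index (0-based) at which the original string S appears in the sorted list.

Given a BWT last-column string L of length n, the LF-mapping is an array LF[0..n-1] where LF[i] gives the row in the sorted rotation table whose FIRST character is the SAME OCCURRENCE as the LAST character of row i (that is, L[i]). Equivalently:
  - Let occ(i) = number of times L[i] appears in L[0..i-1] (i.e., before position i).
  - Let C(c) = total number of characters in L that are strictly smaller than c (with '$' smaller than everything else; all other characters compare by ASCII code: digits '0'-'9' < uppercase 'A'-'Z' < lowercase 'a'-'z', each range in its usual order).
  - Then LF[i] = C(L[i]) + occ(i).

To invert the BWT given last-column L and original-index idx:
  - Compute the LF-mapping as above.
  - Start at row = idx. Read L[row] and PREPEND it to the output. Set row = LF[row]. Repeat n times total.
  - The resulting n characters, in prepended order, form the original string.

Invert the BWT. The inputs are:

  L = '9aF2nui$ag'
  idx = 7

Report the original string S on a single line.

Answer: iguana2F9$

Derivation:
LF mapping: 2 4 3 1 8 9 7 0 5 6
Walk LF starting at row 7, prepending L[row]:
  step 1: row=7, L[7]='$', prepend. Next row=LF[7]=0
  step 2: row=0, L[0]='9', prepend. Next row=LF[0]=2
  step 3: row=2, L[2]='F', prepend. Next row=LF[2]=3
  step 4: row=3, L[3]='2', prepend. Next row=LF[3]=1
  step 5: row=1, L[1]='a', prepend. Next row=LF[1]=4
  step 6: row=4, L[4]='n', prepend. Next row=LF[4]=8
  step 7: row=8, L[8]='a', prepend. Next row=LF[8]=5
  step 8: row=5, L[5]='u', prepend. Next row=LF[5]=9
  step 9: row=9, L[9]='g', prepend. Next row=LF[9]=6
  step 10: row=6, L[6]='i', prepend. Next row=LF[6]=7
Reversed output: iguana2F9$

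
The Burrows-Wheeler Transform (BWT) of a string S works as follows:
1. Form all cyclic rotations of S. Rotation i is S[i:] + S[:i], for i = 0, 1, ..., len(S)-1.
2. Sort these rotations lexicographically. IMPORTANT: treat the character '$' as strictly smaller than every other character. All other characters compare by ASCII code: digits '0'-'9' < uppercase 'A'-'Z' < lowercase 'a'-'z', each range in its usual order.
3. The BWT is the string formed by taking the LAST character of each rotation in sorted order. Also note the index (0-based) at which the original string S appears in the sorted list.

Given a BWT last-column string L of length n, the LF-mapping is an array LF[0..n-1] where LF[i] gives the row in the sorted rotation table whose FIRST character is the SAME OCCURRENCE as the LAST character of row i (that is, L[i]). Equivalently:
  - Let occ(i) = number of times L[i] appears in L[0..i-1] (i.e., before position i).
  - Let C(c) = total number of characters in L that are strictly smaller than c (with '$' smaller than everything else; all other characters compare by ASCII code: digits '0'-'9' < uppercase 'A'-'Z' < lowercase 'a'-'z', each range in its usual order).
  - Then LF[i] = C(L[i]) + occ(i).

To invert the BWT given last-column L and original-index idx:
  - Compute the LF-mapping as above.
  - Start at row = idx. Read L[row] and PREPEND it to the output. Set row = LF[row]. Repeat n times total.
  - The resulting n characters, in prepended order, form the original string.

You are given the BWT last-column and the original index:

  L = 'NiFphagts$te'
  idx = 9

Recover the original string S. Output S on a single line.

LF mapping: 2 7 1 8 6 3 5 10 9 0 11 4
Walk LF starting at row 9, prepending L[row]:
  step 1: row=9, L[9]='$', prepend. Next row=LF[9]=0
  step 2: row=0, L[0]='N', prepend. Next row=LF[0]=2
  step 3: row=2, L[2]='F', prepend. Next row=LF[2]=1
  step 4: row=1, L[1]='i', prepend. Next row=LF[1]=7
  step 5: row=7, L[7]='t', prepend. Next row=LF[7]=10
  step 6: row=10, L[10]='t', prepend. Next row=LF[10]=11
  step 7: row=11, L[11]='e', prepend. Next row=LF[11]=4
  step 8: row=4, L[4]='h', prepend. Next row=LF[4]=6
  step 9: row=6, L[6]='g', prepend. Next row=LF[6]=5
  step 10: row=5, L[5]='a', prepend. Next row=LF[5]=3
  step 11: row=3, L[3]='p', prepend. Next row=LF[3]=8
  step 12: row=8, L[8]='s', prepend. Next row=LF[8]=9
Reversed output: spaghettiFN$

Answer: spaghettiFN$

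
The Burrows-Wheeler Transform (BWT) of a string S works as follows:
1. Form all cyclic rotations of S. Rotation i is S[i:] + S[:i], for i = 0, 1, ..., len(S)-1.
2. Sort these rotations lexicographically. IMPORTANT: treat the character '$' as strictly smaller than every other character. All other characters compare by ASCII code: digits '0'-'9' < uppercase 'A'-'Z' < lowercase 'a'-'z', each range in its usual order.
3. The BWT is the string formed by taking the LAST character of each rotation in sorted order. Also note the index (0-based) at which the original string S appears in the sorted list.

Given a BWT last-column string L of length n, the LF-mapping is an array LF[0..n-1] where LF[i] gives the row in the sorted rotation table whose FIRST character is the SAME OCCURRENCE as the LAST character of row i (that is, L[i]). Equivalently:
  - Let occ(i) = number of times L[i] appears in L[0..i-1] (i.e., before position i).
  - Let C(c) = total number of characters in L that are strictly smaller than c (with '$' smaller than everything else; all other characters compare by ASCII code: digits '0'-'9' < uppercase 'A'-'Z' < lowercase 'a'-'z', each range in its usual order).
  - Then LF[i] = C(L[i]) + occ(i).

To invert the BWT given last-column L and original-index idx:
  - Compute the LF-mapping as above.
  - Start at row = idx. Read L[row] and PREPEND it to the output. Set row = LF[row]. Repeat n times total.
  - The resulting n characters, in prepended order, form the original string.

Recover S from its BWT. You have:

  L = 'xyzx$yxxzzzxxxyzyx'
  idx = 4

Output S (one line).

LF mapping: 1 9 13 2 0 10 3 4 14 15 16 5 6 7 11 17 12 8
Walk LF starting at row 4, prepending L[row]:
  step 1: row=4, L[4]='$', prepend. Next row=LF[4]=0
  step 2: row=0, L[0]='x', prepend. Next row=LF[0]=1
  step 3: row=1, L[1]='y', prepend. Next row=LF[1]=9
  step 4: row=9, L[9]='z', prepend. Next row=LF[9]=15
  step 5: row=15, L[15]='z', prepend. Next row=LF[15]=17
  step 6: row=17, L[17]='x', prepend. Next row=LF[17]=8
  step 7: row=8, L[8]='z', prepend. Next row=LF[8]=14
  step 8: row=14, L[14]='y', prepend. Next row=LF[14]=11
  step 9: row=11, L[11]='x', prepend. Next row=LF[11]=5
  step 10: row=5, L[5]='y', prepend. Next row=LF[5]=10
  step 11: row=10, L[10]='z', prepend. Next row=LF[10]=16
  step 12: row=16, L[16]='y', prepend. Next row=LF[16]=12
  step 13: row=12, L[12]='x', prepend. Next row=LF[12]=6
  step 14: row=6, L[6]='x', prepend. Next row=LF[6]=3
  step 15: row=3, L[3]='x', prepend. Next row=LF[3]=2
  step 16: row=2, L[2]='z', prepend. Next row=LF[2]=13
  step 17: row=13, L[13]='x', prepend. Next row=LF[13]=7
  step 18: row=7, L[7]='x', prepend. Next row=LF[7]=4
Reversed output: xxzxxxyzyxyzxzzyx$

Answer: xxzxxxyzyxyzxzzyx$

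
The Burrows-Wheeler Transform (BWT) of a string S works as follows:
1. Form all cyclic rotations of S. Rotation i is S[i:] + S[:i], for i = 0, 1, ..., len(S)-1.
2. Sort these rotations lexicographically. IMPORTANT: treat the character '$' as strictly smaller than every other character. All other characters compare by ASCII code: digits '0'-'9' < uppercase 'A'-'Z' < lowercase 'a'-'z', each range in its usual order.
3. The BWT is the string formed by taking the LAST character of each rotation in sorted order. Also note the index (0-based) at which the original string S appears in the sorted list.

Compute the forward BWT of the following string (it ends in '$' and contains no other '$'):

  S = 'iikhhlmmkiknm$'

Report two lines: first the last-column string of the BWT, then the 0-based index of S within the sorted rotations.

Answer: mkh$ikimihnmlk
3

Derivation:
All 14 rotations (rotation i = S[i:]+S[:i]):
  rot[0] = iikhhlmmkiknm$
  rot[1] = ikhhlmmkiknm$i
  rot[2] = khhlmmkiknm$ii
  rot[3] = hhlmmkiknm$iik
  rot[4] = hlmmkiknm$iikh
  rot[5] = lmmkiknm$iikhh
  rot[6] = mmkiknm$iikhhl
  rot[7] = mkiknm$iikhhlm
  rot[8] = kiknm$iikhhlmm
  rot[9] = iknm$iikhhlmmk
  rot[10] = knm$iikhhlmmki
  rot[11] = nm$iikhhlmmkik
  rot[12] = m$iikhhlmmkikn
  rot[13] = $iikhhlmmkiknm
Sorted (with $ < everything):
  sorted[0] = $iikhhlmmkiknm  (last char: 'm')
  sorted[1] = hhlmmkiknm$iik  (last char: 'k')
  sorted[2] = hlmmkiknm$iikh  (last char: 'h')
  sorted[3] = iikhhlmmkiknm$  (last char: '$')
  sorted[4] = ikhhlmmkiknm$i  (last char: 'i')
  sorted[5] = iknm$iikhhlmmk  (last char: 'k')
  sorted[6] = khhlmmkiknm$ii  (last char: 'i')
  sorted[7] = kiknm$iikhhlmm  (last char: 'm')
  sorted[8] = knm$iikhhlmmki  (last char: 'i')
  sorted[9] = lmmkiknm$iikhh  (last char: 'h')
  sorted[10] = m$iikhhlmmkikn  (last char: 'n')
  sorted[11] = mkiknm$iikhhlm  (last char: 'm')
  sorted[12] = mmkiknm$iikhhl  (last char: 'l')
  sorted[13] = nm$iikhhlmmkik  (last char: 'k')
Last column: mkh$ikimihnmlk
Original string S is at sorted index 3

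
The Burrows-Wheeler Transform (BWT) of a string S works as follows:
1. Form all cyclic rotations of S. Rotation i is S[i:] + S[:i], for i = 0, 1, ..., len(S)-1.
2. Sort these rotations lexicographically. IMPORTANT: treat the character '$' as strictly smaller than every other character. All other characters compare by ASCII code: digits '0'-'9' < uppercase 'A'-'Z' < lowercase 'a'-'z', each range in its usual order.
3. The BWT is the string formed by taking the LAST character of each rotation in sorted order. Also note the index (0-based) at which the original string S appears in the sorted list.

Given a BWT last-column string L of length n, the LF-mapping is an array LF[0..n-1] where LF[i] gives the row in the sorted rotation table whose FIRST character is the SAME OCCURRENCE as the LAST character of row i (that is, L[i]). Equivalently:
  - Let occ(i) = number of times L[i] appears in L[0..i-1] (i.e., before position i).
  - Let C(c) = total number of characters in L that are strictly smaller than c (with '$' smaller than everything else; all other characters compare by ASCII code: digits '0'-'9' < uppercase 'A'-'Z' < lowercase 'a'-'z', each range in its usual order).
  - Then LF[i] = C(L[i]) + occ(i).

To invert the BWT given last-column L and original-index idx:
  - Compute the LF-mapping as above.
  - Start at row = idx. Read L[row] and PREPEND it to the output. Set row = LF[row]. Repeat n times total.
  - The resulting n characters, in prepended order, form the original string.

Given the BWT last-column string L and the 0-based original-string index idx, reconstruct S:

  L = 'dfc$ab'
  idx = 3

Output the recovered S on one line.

Answer: cbfad$

Derivation:
LF mapping: 4 5 3 0 1 2
Walk LF starting at row 3, prepending L[row]:
  step 1: row=3, L[3]='$', prepend. Next row=LF[3]=0
  step 2: row=0, L[0]='d', prepend. Next row=LF[0]=4
  step 3: row=4, L[4]='a', prepend. Next row=LF[4]=1
  step 4: row=1, L[1]='f', prepend. Next row=LF[1]=5
  step 5: row=5, L[5]='b', prepend. Next row=LF[5]=2
  step 6: row=2, L[2]='c', prepend. Next row=LF[2]=3
Reversed output: cbfad$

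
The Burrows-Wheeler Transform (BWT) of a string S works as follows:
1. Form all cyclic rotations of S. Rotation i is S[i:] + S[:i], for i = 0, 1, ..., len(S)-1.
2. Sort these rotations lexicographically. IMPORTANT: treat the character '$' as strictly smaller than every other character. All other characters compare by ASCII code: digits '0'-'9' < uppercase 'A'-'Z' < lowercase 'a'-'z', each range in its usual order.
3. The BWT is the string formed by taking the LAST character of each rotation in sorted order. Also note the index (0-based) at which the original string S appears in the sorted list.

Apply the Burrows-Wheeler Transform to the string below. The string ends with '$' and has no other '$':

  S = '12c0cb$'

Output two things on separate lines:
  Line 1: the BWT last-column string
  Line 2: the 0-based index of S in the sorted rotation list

Answer: bc$1c20
2

Derivation:
All 7 rotations (rotation i = S[i:]+S[:i]):
  rot[0] = 12c0cb$
  rot[1] = 2c0cb$1
  rot[2] = c0cb$12
  rot[3] = 0cb$12c
  rot[4] = cb$12c0
  rot[5] = b$12c0c
  rot[6] = $12c0cb
Sorted (with $ < everything):
  sorted[0] = $12c0cb  (last char: 'b')
  sorted[1] = 0cb$12c  (last char: 'c')
  sorted[2] = 12c0cb$  (last char: '$')
  sorted[3] = 2c0cb$1  (last char: '1')
  sorted[4] = b$12c0c  (last char: 'c')
  sorted[5] = c0cb$12  (last char: '2')
  sorted[6] = cb$12c0  (last char: '0')
Last column: bc$1c20
Original string S is at sorted index 2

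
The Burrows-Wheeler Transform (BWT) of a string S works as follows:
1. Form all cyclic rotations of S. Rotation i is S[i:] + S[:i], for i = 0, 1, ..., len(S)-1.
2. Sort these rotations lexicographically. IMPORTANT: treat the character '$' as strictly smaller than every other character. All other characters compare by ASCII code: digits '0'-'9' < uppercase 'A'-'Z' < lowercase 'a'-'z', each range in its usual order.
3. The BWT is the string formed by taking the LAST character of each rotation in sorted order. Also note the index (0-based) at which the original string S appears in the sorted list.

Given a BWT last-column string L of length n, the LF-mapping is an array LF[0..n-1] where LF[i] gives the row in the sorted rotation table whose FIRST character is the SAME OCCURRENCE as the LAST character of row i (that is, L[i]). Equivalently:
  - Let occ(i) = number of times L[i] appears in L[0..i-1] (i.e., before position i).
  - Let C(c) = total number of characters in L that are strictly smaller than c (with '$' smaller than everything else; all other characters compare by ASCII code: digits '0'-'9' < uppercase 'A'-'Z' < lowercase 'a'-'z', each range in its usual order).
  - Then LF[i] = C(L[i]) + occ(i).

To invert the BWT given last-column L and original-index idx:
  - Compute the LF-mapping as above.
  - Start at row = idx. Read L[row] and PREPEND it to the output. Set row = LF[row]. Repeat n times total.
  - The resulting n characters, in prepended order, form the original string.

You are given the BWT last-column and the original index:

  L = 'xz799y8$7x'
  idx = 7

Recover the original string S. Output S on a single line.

Answer: xz77y998x$

Derivation:
LF mapping: 6 9 1 4 5 8 3 0 2 7
Walk LF starting at row 7, prepending L[row]:
  step 1: row=7, L[7]='$', prepend. Next row=LF[7]=0
  step 2: row=0, L[0]='x', prepend. Next row=LF[0]=6
  step 3: row=6, L[6]='8', prepend. Next row=LF[6]=3
  step 4: row=3, L[3]='9', prepend. Next row=LF[3]=4
  step 5: row=4, L[4]='9', prepend. Next row=LF[4]=5
  step 6: row=5, L[5]='y', prepend. Next row=LF[5]=8
  step 7: row=8, L[8]='7', prepend. Next row=LF[8]=2
  step 8: row=2, L[2]='7', prepend. Next row=LF[2]=1
  step 9: row=1, L[1]='z', prepend. Next row=LF[1]=9
  step 10: row=9, L[9]='x', prepend. Next row=LF[9]=7
Reversed output: xz77y998x$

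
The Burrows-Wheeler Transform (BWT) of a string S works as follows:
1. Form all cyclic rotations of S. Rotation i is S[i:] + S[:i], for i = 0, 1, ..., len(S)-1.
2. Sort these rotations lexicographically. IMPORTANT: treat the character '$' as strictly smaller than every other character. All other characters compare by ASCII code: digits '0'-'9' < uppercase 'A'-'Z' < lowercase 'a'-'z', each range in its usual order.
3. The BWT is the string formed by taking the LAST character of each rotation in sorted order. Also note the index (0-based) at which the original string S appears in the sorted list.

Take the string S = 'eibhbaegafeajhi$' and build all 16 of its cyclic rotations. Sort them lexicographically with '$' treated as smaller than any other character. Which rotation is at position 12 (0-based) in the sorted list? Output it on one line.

Answer: hi$eibhbaegafeaj

Derivation:
All 16 rotations (rotation i = S[i:]+S[:i]):
  rot[0] = eibhbaegafeajhi$
  rot[1] = ibhbaegafeajhi$e
  rot[2] = bhbaegafeajhi$ei
  rot[3] = hbaegafeajhi$eib
  rot[4] = baegafeajhi$eibh
  rot[5] = aegafeajhi$eibhb
  rot[6] = egafeajhi$eibhba
  rot[7] = gafeajhi$eibhbae
  rot[8] = afeajhi$eibhbaeg
  rot[9] = feajhi$eibhbaega
  rot[10] = eajhi$eibhbaegaf
  rot[11] = ajhi$eibhbaegafe
  rot[12] = jhi$eibhbaegafea
  rot[13] = hi$eibhbaegafeaj
  rot[14] = i$eibhbaegafeajh
  rot[15] = $eibhbaegafeajhi
Sorted (with $ < everything):
  sorted[0] = $eibhbaegafeajhi
  sorted[1] = aegafeajhi$eibhb
  sorted[2] = afeajhi$eibhbaeg
  sorted[3] = ajhi$eibhbaegafe
  sorted[4] = baegafeajhi$eibh
  sorted[5] = bhbaegafeajhi$ei
  sorted[6] = eajhi$eibhbaegaf
  sorted[7] = egafeajhi$eibhba
  sorted[8] = eibhbaegafeajhi$
  sorted[9] = feajhi$eibhbaega
  sorted[10] = gafeajhi$eibhbae
  sorted[11] = hbaegafeajhi$eib
  sorted[12] = hi$eibhbaegafeaj
  sorted[13] = i$eibhbaegafeajh
  sorted[14] = ibhbaegafeajhi$e
  sorted[15] = jhi$eibhbaegafea
sorted[12] = hi$eibhbaegafeaj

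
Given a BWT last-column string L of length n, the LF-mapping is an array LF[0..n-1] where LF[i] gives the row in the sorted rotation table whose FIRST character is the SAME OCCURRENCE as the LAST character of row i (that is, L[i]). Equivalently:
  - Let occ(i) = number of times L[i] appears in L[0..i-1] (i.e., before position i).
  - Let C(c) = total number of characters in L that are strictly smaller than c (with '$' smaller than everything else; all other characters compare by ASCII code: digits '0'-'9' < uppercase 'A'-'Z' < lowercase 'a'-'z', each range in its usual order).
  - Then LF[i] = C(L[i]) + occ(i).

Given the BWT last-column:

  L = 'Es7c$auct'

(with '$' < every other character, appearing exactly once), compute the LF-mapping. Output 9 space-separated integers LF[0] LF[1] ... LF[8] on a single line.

Answer: 2 6 1 4 0 3 8 5 7

Derivation:
Char counts: '$':1, '7':1, 'E':1, 'a':1, 'c':2, 's':1, 't':1, 'u':1
C (first-col start): C('$')=0, C('7')=1, C('E')=2, C('a')=3, C('c')=4, C('s')=6, C('t')=7, C('u')=8
L[0]='E': occ=0, LF[0]=C('E')+0=2+0=2
L[1]='s': occ=0, LF[1]=C('s')+0=6+0=6
L[2]='7': occ=0, LF[2]=C('7')+0=1+0=1
L[3]='c': occ=0, LF[3]=C('c')+0=4+0=4
L[4]='$': occ=0, LF[4]=C('$')+0=0+0=0
L[5]='a': occ=0, LF[5]=C('a')+0=3+0=3
L[6]='u': occ=0, LF[6]=C('u')+0=8+0=8
L[7]='c': occ=1, LF[7]=C('c')+1=4+1=5
L[8]='t': occ=0, LF[8]=C('t')+0=7+0=7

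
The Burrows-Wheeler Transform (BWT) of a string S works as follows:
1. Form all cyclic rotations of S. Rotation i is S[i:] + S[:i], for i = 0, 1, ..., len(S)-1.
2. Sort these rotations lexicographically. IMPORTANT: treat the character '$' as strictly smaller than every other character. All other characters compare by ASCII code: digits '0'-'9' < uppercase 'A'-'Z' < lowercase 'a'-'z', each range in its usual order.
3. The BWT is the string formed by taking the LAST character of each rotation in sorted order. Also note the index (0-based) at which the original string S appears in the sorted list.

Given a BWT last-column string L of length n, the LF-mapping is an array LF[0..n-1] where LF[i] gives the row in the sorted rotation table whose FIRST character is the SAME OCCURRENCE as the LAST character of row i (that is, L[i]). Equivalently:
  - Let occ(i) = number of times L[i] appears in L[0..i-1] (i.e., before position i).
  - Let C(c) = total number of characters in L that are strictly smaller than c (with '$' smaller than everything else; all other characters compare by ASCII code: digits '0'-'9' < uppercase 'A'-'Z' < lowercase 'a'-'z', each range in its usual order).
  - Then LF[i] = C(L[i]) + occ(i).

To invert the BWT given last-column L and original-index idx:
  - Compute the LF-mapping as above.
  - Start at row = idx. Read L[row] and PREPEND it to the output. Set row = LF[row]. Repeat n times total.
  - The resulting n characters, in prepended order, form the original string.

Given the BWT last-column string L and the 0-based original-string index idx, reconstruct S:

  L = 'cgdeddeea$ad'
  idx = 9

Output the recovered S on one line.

Answer: edddaedgaec$

Derivation:
LF mapping: 3 11 4 8 5 6 9 10 1 0 2 7
Walk LF starting at row 9, prepending L[row]:
  step 1: row=9, L[9]='$', prepend. Next row=LF[9]=0
  step 2: row=0, L[0]='c', prepend. Next row=LF[0]=3
  step 3: row=3, L[3]='e', prepend. Next row=LF[3]=8
  step 4: row=8, L[8]='a', prepend. Next row=LF[8]=1
  step 5: row=1, L[1]='g', prepend. Next row=LF[1]=11
  step 6: row=11, L[11]='d', prepend. Next row=LF[11]=7
  step 7: row=7, L[7]='e', prepend. Next row=LF[7]=10
  step 8: row=10, L[10]='a', prepend. Next row=LF[10]=2
  step 9: row=2, L[2]='d', prepend. Next row=LF[2]=4
  step 10: row=4, L[4]='d', prepend. Next row=LF[4]=5
  step 11: row=5, L[5]='d', prepend. Next row=LF[5]=6
  step 12: row=6, L[6]='e', prepend. Next row=LF[6]=9
Reversed output: edddaedgaec$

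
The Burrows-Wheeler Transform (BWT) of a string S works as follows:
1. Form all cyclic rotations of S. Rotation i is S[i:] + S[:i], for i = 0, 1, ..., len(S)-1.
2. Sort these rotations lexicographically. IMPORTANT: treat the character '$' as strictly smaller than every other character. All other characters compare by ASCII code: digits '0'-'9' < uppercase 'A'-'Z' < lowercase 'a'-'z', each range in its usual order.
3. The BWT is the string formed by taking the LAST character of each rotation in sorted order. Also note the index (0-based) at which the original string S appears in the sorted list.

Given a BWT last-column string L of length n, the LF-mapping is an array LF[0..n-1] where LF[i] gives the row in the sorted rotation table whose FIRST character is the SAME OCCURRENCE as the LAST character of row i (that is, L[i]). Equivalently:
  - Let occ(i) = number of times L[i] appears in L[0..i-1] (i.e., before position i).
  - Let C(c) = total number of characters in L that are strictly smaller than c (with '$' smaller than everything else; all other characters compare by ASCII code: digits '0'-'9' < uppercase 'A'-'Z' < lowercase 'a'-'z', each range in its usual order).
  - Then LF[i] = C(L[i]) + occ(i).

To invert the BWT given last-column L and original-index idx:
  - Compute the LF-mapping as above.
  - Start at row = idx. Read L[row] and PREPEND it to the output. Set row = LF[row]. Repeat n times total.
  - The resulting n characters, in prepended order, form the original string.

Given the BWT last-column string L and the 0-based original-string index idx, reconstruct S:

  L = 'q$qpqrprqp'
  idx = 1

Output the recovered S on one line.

LF mapping: 4 0 5 1 6 8 2 9 7 3
Walk LF starting at row 1, prepending L[row]:
  step 1: row=1, L[1]='$', prepend. Next row=LF[1]=0
  step 2: row=0, L[0]='q', prepend. Next row=LF[0]=4
  step 3: row=4, L[4]='q', prepend. Next row=LF[4]=6
  step 4: row=6, L[6]='p', prepend. Next row=LF[6]=2
  step 5: row=2, L[2]='q', prepend. Next row=LF[2]=5
  step 6: row=5, L[5]='r', prepend. Next row=LF[5]=8
  step 7: row=8, L[8]='q', prepend. Next row=LF[8]=7
  step 8: row=7, L[7]='r', prepend. Next row=LF[7]=9
  step 9: row=9, L[9]='p', prepend. Next row=LF[9]=3
  step 10: row=3, L[3]='p', prepend. Next row=LF[3]=1
Reversed output: pprqrqpqq$

Answer: pprqrqpqq$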